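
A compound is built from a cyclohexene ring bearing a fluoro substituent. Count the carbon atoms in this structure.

6

Atom tally by fragment:
  cyclohexene ring core → C:6 H:10
  (− 1 ring H displaced by substituents)
  + F → F:1
Element totals:
  C: 6
  H: 9
  F: 1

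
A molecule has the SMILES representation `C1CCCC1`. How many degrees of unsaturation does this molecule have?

Atom tally by fragment:
  cyclopentane ring core → C:5 H:10
Element totals:
  C: 5
  H: 10
Molecular formula: C5H10.
DoU = (2C + 2 + N − H − X) / 2 = (2·5 + 2 + 0 − 10 − 0) / 2 = 1.

1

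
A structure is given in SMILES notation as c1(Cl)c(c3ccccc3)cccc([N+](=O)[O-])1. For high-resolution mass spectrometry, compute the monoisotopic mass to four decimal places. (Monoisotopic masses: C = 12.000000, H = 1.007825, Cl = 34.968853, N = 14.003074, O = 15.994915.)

Atom tally by fragment:
  benzene ring core → C:6 H:6
  (− 3 ring H displaced by substituents)
  + Cl → Cl:1
  + C6H5 → C:6 H:5
  + NO2 → N:1 O:2
Element totals:
  C: 12
  H: 8
  Cl: 1
  N: 1
  O: 2
Molecular formula: C12H8ClNO2.
  M = 12(12.0) + 8(1.007825) + 34.968853 + 14.003074 + 2(15.994915)
    = 144.000000 + 8.062600 + 34.968853 + 14.003074 + 31.989830 = 233.024357

233.0244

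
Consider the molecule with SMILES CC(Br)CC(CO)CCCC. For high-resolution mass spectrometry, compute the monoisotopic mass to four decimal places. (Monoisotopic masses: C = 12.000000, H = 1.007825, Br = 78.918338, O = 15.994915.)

222.0619

Atom tally by fragment:
  CH3 → C:1 H:3
  CH(Br) → C:1 H:1 Br:1
  CH2 → C:1 H:2
  CH(CH2OH) → C:2 H:4 O:1
  CH2 → C:1 H:2
  CH2 → C:1 H:2
  CH2 → C:1 H:2
  CH3 → C:1 H:3
Element totals:
  C: 9
  H: 19
  Br: 1
  O: 1
Molecular formula: C9H19BrO.
  M = 9(12.0) + 19(1.007825) + 78.918338 + 15.994915
    = 108.000000 + 19.148675 + 78.918338 + 15.994915 = 222.061928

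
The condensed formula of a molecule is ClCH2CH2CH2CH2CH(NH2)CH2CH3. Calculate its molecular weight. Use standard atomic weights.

Element totals:
  C: 7
  H: 16
  Cl: 1
  N: 1
Molecular formula: C7H16ClN.
  M = 7(12.011) + 16(1.008) + 35.45 + 14.007
    = 84.077 + 16.128 + 35.450 + 14.007 = 149.662

149.66 g/mol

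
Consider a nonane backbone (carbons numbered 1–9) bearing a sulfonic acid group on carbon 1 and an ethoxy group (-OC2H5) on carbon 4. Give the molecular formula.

Atom tally by fragment:
  HO3SCH2 → C:1 H:3 S:1 O:3
  CH2 → C:1 H:2
  CH2 → C:1 H:2
  CH(OC2H5) → C:3 H:6 O:1
  CH2 → C:1 H:2
  CH2 → C:1 H:2
  CH2 → C:1 H:2
  CH2 → C:1 H:2
  CH3 → C:1 H:3
Element totals:
  C: 11
  H: 24
  O: 4
  S: 1

C11H24O4S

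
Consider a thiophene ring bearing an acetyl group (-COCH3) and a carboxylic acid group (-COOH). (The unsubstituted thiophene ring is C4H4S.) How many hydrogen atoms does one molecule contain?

Atom tally by fragment:
  thiophene ring core → C:4 H:4 S:1
  (− 2 ring H displaced by substituents)
  + COCH3 → C:2 H:3 O:1
  + COOH → C:1 H:1 O:2
Element totals:
  C: 7
  H: 6
  O: 3
  S: 1

6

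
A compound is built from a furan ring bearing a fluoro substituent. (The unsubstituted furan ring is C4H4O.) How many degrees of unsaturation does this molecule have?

Atom tally by fragment:
  furan ring core → C:4 H:4 O:1
  (− 1 ring H displaced by substituents)
  + F → F:1
Element totals:
  C: 4
  H: 3
  F: 1
  O: 1
Molecular formula: C4H3FO.
DoU = (2C + 2 + N − H − X) / 2 = (2·4 + 2 + 0 − 3 − 1) / 2 = 3.

3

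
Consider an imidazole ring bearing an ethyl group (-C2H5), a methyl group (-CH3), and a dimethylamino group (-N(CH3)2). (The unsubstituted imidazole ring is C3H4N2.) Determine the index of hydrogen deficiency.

Atom tally by fragment:
  imidazole ring core → C:3 H:4 N:2
  (− 3 ring H displaced by substituents)
  + C2H5 → C:2 H:5
  + CH3 → C:1 H:3
  + N(CH3)2 → N:1 C:2 H:6
Element totals:
  C: 8
  H: 15
  N: 3
Molecular formula: C8H15N3.
DoU = (2C + 2 + N − H − X) / 2 = (2·8 + 2 + 3 − 15 − 0) / 2 = 3.

3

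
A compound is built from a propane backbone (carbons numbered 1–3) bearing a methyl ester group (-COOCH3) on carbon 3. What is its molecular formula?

C5H10O2

Atom tally by fragment:
  CH3 → C:1 H:3
  CH2 → C:1 H:2
  CH2COOCH3 → C:3 H:5 O:2
Element totals:
  C: 5
  H: 10
  O: 2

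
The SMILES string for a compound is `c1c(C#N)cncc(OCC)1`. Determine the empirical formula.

C8H8N2O

Atom tally by fragment:
  pyridine ring core → C:5 H:5 N:1
  (− 2 ring H displaced by substituents)
  + CN → C:1 N:1
  + OC2H5 → C:2 H:5 O:1
Element totals:
  C: 8
  H: 8
  N: 2
  O: 1
Molecular formula: C8H8N2O.
gcd of subscripts (8, 8, 2, 1) = 1, so the empirical formula equals the molecular formula.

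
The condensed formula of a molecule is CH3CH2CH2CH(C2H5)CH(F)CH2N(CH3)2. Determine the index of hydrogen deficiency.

0

Atom tally by fragment:
  CH3 → C:1 H:3
  CH2 → C:1 H:2
  CH2 → C:1 H:2
  CH(C2H5) → C:3 H:6
  CH(F) → C:1 H:1 F:1
  CH2N(CH3)2 → C:3 H:8 N:1
Element totals:
  C: 10
  H: 22
  F: 1
  N: 1
Molecular formula: C10H22FN.
DoU = (2C + 2 + N − H − X) / 2 = (2·10 + 2 + 1 − 22 − 1) / 2 = 0.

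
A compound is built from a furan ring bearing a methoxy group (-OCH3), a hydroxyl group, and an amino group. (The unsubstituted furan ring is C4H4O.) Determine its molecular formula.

Atom tally by fragment:
  furan ring core → C:4 H:4 O:1
  (− 3 ring H displaced by substituents)
  + OCH3 → C:1 H:3 O:1
  + OH → O:1 H:1
  + NH2 → N:1 H:2
Element totals:
  C: 5
  H: 7
  N: 1
  O: 3

C5H7NO3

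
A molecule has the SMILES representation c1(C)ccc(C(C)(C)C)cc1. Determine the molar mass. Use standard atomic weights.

Atom tally by fragment:
  benzene ring core → C:6 H:6
  (− 2 ring H displaced by substituents)
  + CH3 → C:1 H:3
  + C(CH3)3 → C:4 H:9
Element totals:
  C: 11
  H: 16
Molecular formula: C11H16.
  M = 11(12.011) + 16(1.008)
    = 132.121 + 16.128 = 148.249

148.25 g/mol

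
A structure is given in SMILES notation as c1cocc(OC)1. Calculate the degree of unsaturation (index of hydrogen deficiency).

Atom tally by fragment:
  furan ring core → C:4 H:4 O:1
  (− 1 ring H displaced by substituents)
  + OCH3 → C:1 H:3 O:1
Element totals:
  C: 5
  H: 6
  O: 2
Molecular formula: C5H6O2.
DoU = (2C + 2 + N − H − X) / 2 = (2·5 + 2 + 0 − 6 − 0) / 2 = 3.

3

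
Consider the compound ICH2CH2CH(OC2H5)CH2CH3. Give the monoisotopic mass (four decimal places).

242.0168

Atom tally by fragment:
  ICH2 → C:1 H:2 I:1
  CH2 → C:1 H:2
  CH(OC2H5) → C:3 H:6 O:1
  CH2 → C:1 H:2
  CH3 → C:1 H:3
Element totals:
  C: 7
  H: 15
  I: 1
  O: 1
Molecular formula: C7H15IO.
  M = 7(12.0) + 15(1.007825) + 126.904472 + 15.994915
    = 84.000000 + 15.117375 + 126.904472 + 15.994915 = 242.016762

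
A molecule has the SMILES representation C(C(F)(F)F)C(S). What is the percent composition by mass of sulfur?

24.64%

Atom tally by fragment:
  F3CCH2 → C:2 H:2 F:3
  CH2SH → C:1 H:3 S:1
Element totals:
  C: 3
  H: 5
  F: 3
  S: 1
Molecular formula: C3H5F3S.
Molar mass = 130.127 g/mol.
Mass from S: 1 × 32.06 = 32.060 g/mol.
%S = 32.060 / 130.127 × 100 = 24.64%.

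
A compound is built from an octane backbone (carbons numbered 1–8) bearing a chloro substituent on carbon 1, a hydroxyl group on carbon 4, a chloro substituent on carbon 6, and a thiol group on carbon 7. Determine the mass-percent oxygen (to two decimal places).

6.92%

Atom tally by fragment:
  ClCH2 → C:1 H:2 Cl:1
  CH2 → C:1 H:2
  CH2 → C:1 H:2
  CH(OH) → C:1 H:2 O:1
  CH2 → C:1 H:2
  CH(Cl) → C:1 H:1 Cl:1
  CH(SH) → C:1 H:2 S:1
  CH3 → C:1 H:3
Element totals:
  C: 8
  H: 16
  Cl: 2
  O: 1
  S: 1
Molecular formula: C8H16Cl2OS.
Molar mass = 231.175 g/mol.
Mass from O: 1 × 15.999 = 15.999 g/mol.
%O = 15.999 / 231.175 × 100 = 6.92%.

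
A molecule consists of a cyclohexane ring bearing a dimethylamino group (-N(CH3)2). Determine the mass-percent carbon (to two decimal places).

75.52%

Atom tally by fragment:
  cyclohexane ring core → C:6 H:12
  (− 1 ring H displaced by substituents)
  + N(CH3)2 → N:1 C:2 H:6
Element totals:
  C: 8
  H: 17
  N: 1
Molecular formula: C8H17N.
Molar mass = 127.231 g/mol.
Mass from C: 8 × 12.011 = 96.088 g/mol.
%C = 96.088 / 127.231 × 100 = 75.52%.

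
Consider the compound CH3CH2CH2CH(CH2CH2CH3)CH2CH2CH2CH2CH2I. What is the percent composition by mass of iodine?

Atom tally by fragment:
  CH3 → C:1 H:3
  CH2 → C:1 H:2
  CH2 → C:1 H:2
  CH(CH2CH2CH3) → C:4 H:8
  CH2 → C:1 H:2
  CH2 → C:1 H:2
  CH2 → C:1 H:2
  CH2 → C:1 H:2
  CH2I → C:1 H:2 I:1
Element totals:
  C: 12
  H: 25
  I: 1
Molecular formula: C12H25I.
Molar mass = 296.236 g/mol.
Mass from I: 1 × 126.904 = 126.904 g/mol.
%I = 126.904 / 296.236 × 100 = 42.84%.

42.84%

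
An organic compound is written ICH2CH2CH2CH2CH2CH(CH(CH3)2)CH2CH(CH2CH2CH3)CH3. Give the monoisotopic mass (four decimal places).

Atom tally by fragment:
  ICH2 → C:1 H:2 I:1
  CH2 → C:1 H:2
  CH2 → C:1 H:2
  CH2 → C:1 H:2
  CH2 → C:1 H:2
  CH(CH(CH3)2) → C:4 H:8
  CH2 → C:1 H:2
  CH(CH2CH2CH3) → C:4 H:8
  CH3 → C:1 H:3
Element totals:
  C: 15
  H: 31
  I: 1
Molecular formula: C15H31I.
  M = 15(12.0) + 31(1.007825) + 126.904472
    = 180.000000 + 31.242575 + 126.904472 = 338.147047

338.1470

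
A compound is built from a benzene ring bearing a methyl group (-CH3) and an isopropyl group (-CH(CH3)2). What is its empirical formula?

Atom tally by fragment:
  benzene ring core → C:6 H:6
  (− 2 ring H displaced by substituents)
  + CH3 → C:1 H:3
  + CH(CH3)2 → C:3 H:7
Element totals:
  C: 10
  H: 14
Molecular formula: C10H14.
gcd of subscripts = 2; dividing each by 2:
  C: 10/2 = 5
  H: 14/2 = 7

C5H7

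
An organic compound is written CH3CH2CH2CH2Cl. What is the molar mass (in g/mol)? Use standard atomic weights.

Atom tally by fragment:
  CH3 → C:1 H:3
  CH2 → C:1 H:2
  CH2 → C:1 H:2
  CH2Cl → C:1 H:2 Cl:1
Element totals:
  C: 4
  H: 9
  Cl: 1
Molecular formula: C4H9Cl.
  M = 4(12.011) + 9(1.008) + 35.45
    = 48.044 + 9.072 + 35.450 = 92.566

92.57 g/mol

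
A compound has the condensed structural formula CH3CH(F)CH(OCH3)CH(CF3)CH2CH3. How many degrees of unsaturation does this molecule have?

Element totals:
  C: 8
  H: 14
  F: 4
  O: 1
Molecular formula: C8H14F4O.
DoU = (2C + 2 + N − H − X) / 2 = (2·8 + 2 + 0 − 14 − 4) / 2 = 0.

0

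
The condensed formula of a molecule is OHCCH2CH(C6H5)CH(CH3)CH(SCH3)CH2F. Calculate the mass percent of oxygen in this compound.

6.29%

Element totals:
  C: 14
  H: 19
  F: 1
  O: 1
  S: 1
Molecular formula: C14H19FOS.
Molar mass = 254.363 g/mol.
Mass from O: 1 × 15.999 = 15.999 g/mol.
%O = 15.999 / 254.363 × 100 = 6.29%.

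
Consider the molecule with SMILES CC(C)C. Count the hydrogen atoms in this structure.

Atom tally by fragment:
  CH3 → C:1 H:3
  CH(CH3) → C:2 H:4
  CH3 → C:1 H:3
Element totals:
  C: 4
  H: 10

10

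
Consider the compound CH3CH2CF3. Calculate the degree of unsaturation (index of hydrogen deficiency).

0

Element totals:
  C: 3
  H: 5
  F: 3
Molecular formula: C3H5F3.
DoU = (2C + 2 + N − H − X) / 2 = (2·3 + 2 + 0 − 5 − 3) / 2 = 0.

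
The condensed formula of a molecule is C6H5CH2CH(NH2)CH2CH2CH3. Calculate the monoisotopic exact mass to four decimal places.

Atom tally by fragment:
  C6H5CH2 → C:7 H:7
  CH(NH2) → C:1 H:3 N:1
  CH2 → C:1 H:2
  CH2 → C:1 H:2
  CH3 → C:1 H:3
Element totals:
  C: 11
  H: 17
  N: 1
Molecular formula: C11H17N.
  M = 11(12.0) + 17(1.007825) + 14.003074
    = 132.000000 + 17.133025 + 14.003074 = 163.136099

163.1361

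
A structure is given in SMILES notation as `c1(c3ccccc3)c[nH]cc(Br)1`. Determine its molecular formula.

C10H8BrN

Atom tally by fragment:
  pyrrole ring core → C:4 H:5 N:1
  (− 2 ring H displaced by substituents)
  + C6H5 → C:6 H:5
  + Br → Br:1
Element totals:
  C: 10
  H: 8
  Br: 1
  N: 1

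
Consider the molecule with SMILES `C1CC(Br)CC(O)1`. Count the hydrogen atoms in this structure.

9

Atom tally by fragment:
  cyclopentane ring core → C:5 H:10
  (− 2 ring H displaced by substituents)
  + Br → Br:1
  + OH → O:1 H:1
Element totals:
  C: 5
  H: 9
  Br: 1
  O: 1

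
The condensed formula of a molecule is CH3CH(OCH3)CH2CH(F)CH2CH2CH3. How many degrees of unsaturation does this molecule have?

0

Atom tally by fragment:
  CH3 → C:1 H:3
  CH(OCH3) → C:2 H:4 O:1
  CH2 → C:1 H:2
  CH(F) → C:1 H:1 F:1
  CH2 → C:1 H:2
  CH2 → C:1 H:2
  CH3 → C:1 H:3
Element totals:
  C: 8
  H: 17
  F: 1
  O: 1
Molecular formula: C8H17FO.
DoU = (2C + 2 + N − H − X) / 2 = (2·8 + 2 + 0 − 17 − 1) / 2 = 0.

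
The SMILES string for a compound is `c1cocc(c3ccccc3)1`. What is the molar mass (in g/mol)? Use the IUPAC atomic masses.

144.17 g/mol

Atom tally by fragment:
  furan ring core → C:4 H:4 O:1
  (− 1 ring H displaced by substituents)
  + C6H5 → C:6 H:5
Element totals:
  C: 10
  H: 8
  O: 1
Molecular formula: C10H8O.
  M = 10(12.011) + 8(1.008) + 15.999
    = 120.110 + 8.064 + 15.999 = 144.173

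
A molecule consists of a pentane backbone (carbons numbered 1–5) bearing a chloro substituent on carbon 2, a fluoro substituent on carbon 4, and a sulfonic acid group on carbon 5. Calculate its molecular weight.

Atom tally by fragment:
  CH3 → C:1 H:3
  CH(Cl) → C:1 H:1 Cl:1
  CH2 → C:1 H:2
  CH(F) → C:1 H:1 F:1
  CH2SO3H → C:1 H:3 S:1 O:3
Element totals:
  C: 5
  H: 10
  Cl: 1
  F: 1
  O: 3
  S: 1
Molecular formula: C5H10ClFO3S.
  M = 5(12.011) + 10(1.008) + 35.45 + 18.998 + 3(15.999) + 32.06
    = 60.055 + 10.080 + 35.450 + 18.998 + 47.997 + 32.060 = 204.640

204.64 g/mol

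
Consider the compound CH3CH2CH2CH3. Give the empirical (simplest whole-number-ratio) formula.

C2H5

Atom tally by fragment:
  CH3 → C:1 H:3
  CH2 → C:1 H:2
  CH2 → C:1 H:2
  CH3 → C:1 H:3
Element totals:
  C: 4
  H: 10
Molecular formula: C4H10.
gcd of subscripts = 2; dividing each by 2:
  C: 4/2 = 2
  H: 10/2 = 5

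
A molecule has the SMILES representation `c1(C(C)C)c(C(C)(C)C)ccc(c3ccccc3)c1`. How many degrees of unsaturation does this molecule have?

Atom tally by fragment:
  benzene ring core → C:6 H:6
  (− 3 ring H displaced by substituents)
  + CH(CH3)2 → C:3 H:7
  + C(CH3)3 → C:4 H:9
  + C6H5 → C:6 H:5
Element totals:
  C: 19
  H: 24
Molecular formula: C19H24.
DoU = (2C + 2 + N − H − X) / 2 = (2·19 + 2 + 0 − 24 − 0) / 2 = 8.

8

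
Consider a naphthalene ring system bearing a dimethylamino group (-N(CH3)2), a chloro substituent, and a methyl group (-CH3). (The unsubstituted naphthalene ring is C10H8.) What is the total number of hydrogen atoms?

Atom tally by fragment:
  naphthalene ring system core → C:10 H:8
  (− 3 ring H displaced by substituents)
  + N(CH3)2 → N:1 C:2 H:6
  + Cl → Cl:1
  + CH3 → C:1 H:3
Element totals:
  C: 13
  H: 14
  Cl: 1
  N: 1

14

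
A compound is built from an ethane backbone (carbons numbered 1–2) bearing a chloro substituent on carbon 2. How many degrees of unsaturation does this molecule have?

0

Atom tally by fragment:
  CH3 → C:1 H:3
  CH2Cl → C:1 H:2 Cl:1
Element totals:
  C: 2
  H: 5
  Cl: 1
Molecular formula: C2H5Cl.
DoU = (2C + 2 + N − H − X) / 2 = (2·2 + 2 + 0 − 5 − 1) / 2 = 0.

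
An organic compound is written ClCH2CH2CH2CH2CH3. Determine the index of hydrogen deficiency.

0

Atom tally by fragment:
  ClCH2 → C:1 H:2 Cl:1
  CH2 → C:1 H:2
  CH2 → C:1 H:2
  CH2 → C:1 H:2
  CH3 → C:1 H:3
Element totals:
  C: 5
  H: 11
  Cl: 1
Molecular formula: C5H11Cl.
DoU = (2C + 2 + N − H − X) / 2 = (2·5 + 2 + 0 − 11 − 1) / 2 = 0.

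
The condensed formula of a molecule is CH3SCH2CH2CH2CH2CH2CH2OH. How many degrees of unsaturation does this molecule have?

Atom tally by fragment:
  CH3SCH2 → C:2 H:5 S:1
  CH2 → C:1 H:2
  CH2 → C:1 H:2
  CH2 → C:1 H:2
  CH2 → C:1 H:2
  CH2OH → C:1 H:3 O:1
Element totals:
  C: 7
  H: 16
  O: 1
  S: 1
Molecular formula: C7H16OS.
DoU = (2C + 2 + N − H − X) / 2 = (2·7 + 2 + 0 − 16 − 0) / 2 = 0.

0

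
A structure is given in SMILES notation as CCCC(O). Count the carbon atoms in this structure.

Atom tally by fragment:
  CH3 → C:1 H:3
  CH2 → C:1 H:2
  CH2 → C:1 H:2
  CH2OH → C:1 H:3 O:1
Element totals:
  C: 4
  H: 10
  O: 1

4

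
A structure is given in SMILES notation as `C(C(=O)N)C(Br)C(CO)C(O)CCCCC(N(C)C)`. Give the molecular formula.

Atom tally by fragment:
  H2NOCCH2 → C:2 H:4 O:1 N:1
  CH(Br) → C:1 H:1 Br:1
  CH(CH2OH) → C:2 H:4 O:1
  CH(OH) → C:1 H:2 O:1
  CH2 → C:1 H:2
  CH2 → C:1 H:2
  CH2 → C:1 H:2
  CH2 → C:1 H:2
  CH2N(CH3)2 → C:3 H:8 N:1
Element totals:
  C: 13
  H: 27
  Br: 1
  N: 2
  O: 3

C13H27BrN2O3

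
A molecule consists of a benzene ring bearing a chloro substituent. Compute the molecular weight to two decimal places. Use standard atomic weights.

Atom tally by fragment:
  benzene ring core → C:6 H:6
  (− 1 ring H displaced by substituents)
  + Cl → Cl:1
Element totals:
  C: 6
  H: 5
  Cl: 1
Molecular formula: C6H5Cl.
  M = 6(12.011) + 5(1.008) + 35.45
    = 72.066 + 5.040 + 35.450 = 112.556

112.56 g/mol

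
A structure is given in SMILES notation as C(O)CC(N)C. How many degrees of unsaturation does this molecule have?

Atom tally by fragment:
  HOCH2 → C:1 H:3 O:1
  CH2 → C:1 H:2
  CH(NH2) → C:1 H:3 N:1
  CH3 → C:1 H:3
Element totals:
  C: 4
  H: 11
  N: 1
  O: 1
Molecular formula: C4H11NO.
DoU = (2C + 2 + N − H − X) / 2 = (2·4 + 2 + 1 − 11 − 0) / 2 = 0.

0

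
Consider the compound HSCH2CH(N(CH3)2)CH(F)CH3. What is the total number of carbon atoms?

6

Element totals:
  C: 6
  H: 14
  F: 1
  N: 1
  S: 1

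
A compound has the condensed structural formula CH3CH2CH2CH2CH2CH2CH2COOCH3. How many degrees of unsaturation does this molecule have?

1

Element totals:
  C: 9
  H: 18
  O: 2
Molecular formula: C9H18O2.
DoU = (2C + 2 + N − H − X) / 2 = (2·9 + 2 + 0 − 18 − 0) / 2 = 1.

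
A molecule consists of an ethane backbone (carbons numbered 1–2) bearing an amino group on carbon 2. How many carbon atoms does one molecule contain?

2

Atom tally by fragment:
  CH3 → C:1 H:3
  CH2NH2 → C:1 H:4 N:1
Element totals:
  C: 2
  H: 7
  N: 1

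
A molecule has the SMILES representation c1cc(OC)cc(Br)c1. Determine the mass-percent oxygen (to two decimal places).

Atom tally by fragment:
  benzene ring core → C:6 H:6
  (− 2 ring H displaced by substituents)
  + OCH3 → C:1 H:3 O:1
  + Br → Br:1
Element totals:
  C: 7
  H: 7
  Br: 1
  O: 1
Molecular formula: C7H7BrO.
Molar mass = 187.036 g/mol.
Mass from O: 1 × 15.999 = 15.999 g/mol.
%O = 15.999 / 187.036 × 100 = 8.55%.

8.55%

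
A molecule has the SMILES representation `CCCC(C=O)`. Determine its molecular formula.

Atom tally by fragment:
  CH3 → C:1 H:3
  CH2 → C:1 H:2
  CH2 → C:1 H:2
  CH2CHO → C:2 H:3 O:1
Element totals:
  C: 5
  H: 10
  O: 1

C5H10O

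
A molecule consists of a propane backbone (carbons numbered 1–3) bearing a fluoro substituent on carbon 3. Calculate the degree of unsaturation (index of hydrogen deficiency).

0

Atom tally by fragment:
  CH3 → C:1 H:3
  CH2 → C:1 H:2
  CH2F → C:1 H:2 F:1
Element totals:
  C: 3
  H: 7
  F: 1
Molecular formula: C3H7F.
DoU = (2C + 2 + N − H − X) / 2 = (2·3 + 2 + 0 − 7 − 1) / 2 = 0.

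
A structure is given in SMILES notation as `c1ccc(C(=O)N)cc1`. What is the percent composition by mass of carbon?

Atom tally by fragment:
  benzene ring core → C:6 H:6
  (− 1 ring H displaced by substituents)
  + CONH2 → C:1 H:2 O:1 N:1
Element totals:
  C: 7
  H: 7
  N: 1
  O: 1
Molecular formula: C7H7NO.
Molar mass = 121.139 g/mol.
Mass from C: 7 × 12.011 = 84.077 g/mol.
%C = 84.077 / 121.139 × 100 = 69.41%.

69.41%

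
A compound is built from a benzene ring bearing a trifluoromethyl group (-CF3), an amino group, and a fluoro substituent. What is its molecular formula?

C7H5F4N

Atom tally by fragment:
  benzene ring core → C:6 H:6
  (− 3 ring H displaced by substituents)
  + CF3 → C:1 F:3
  + NH2 → N:1 H:2
  + F → F:1
Element totals:
  C: 7
  H: 5
  F: 4
  N: 1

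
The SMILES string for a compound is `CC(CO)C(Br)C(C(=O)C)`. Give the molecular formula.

Atom tally by fragment:
  CH3 → C:1 H:3
  CH(CH2OH) → C:2 H:4 O:1
  CH(Br) → C:1 H:1 Br:1
  CH2COCH3 → C:3 H:5 O:1
Element totals:
  C: 7
  H: 13
  Br: 1
  O: 2

C7H13BrO2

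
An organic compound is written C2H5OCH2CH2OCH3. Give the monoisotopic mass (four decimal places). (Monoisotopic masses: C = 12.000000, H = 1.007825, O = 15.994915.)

104.0837

Element totals:
  C: 5
  H: 12
  O: 2
Molecular formula: C5H12O2.
  M = 5(12.0) + 12(1.007825) + 2(15.994915)
    = 60.000000 + 12.093900 + 31.989830 = 104.083730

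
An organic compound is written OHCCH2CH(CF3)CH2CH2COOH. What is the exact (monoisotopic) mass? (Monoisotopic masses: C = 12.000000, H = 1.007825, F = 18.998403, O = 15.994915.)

Atom tally by fragment:
  OHCCH2 → C:2 H:3 O:1
  CH(CF3) → C:2 H:1 F:3
  CH2 → C:1 H:2
  CH2COOH → C:2 H:3 O:2
Element totals:
  C: 7
  H: 9
  F: 3
  O: 3
Molecular formula: C7H9F3O3.
  M = 7(12.0) + 9(1.007825) + 3(18.998403) + 3(15.994915)
    = 84.000000 + 9.070425 + 56.995209 + 47.984745 = 198.050379

198.0504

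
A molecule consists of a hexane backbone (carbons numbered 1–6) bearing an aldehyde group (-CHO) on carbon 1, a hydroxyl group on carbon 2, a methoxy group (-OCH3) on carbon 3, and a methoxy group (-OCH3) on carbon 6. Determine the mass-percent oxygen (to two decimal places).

33.64%

Atom tally by fragment:
  OHCCH2 → C:2 H:3 O:1
  CH(OH) → C:1 H:2 O:1
  CH(OCH3) → C:2 H:4 O:1
  CH2 → C:1 H:2
  CH2 → C:1 H:2
  CH2OCH3 → C:2 H:5 O:1
Element totals:
  C: 9
  H: 18
  O: 4
Molecular formula: C9H18O4.
Molar mass = 190.239 g/mol.
Mass from O: 4 × 15.999 = 63.996 g/mol.
%O = 63.996 / 190.239 × 100 = 33.64%.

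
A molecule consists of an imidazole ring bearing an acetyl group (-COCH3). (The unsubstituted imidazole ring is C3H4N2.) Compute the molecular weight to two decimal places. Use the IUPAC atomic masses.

110.12 g/mol

Atom tally by fragment:
  imidazole ring core → C:3 H:4 N:2
  (− 1 ring H displaced by substituents)
  + COCH3 → C:2 H:3 O:1
Element totals:
  C: 5
  H: 6
  N: 2
  O: 1
Molecular formula: C5H6N2O.
  M = 5(12.011) + 6(1.008) + 2(14.007) + 15.999
    = 60.055 + 6.048 + 28.014 + 15.999 = 110.116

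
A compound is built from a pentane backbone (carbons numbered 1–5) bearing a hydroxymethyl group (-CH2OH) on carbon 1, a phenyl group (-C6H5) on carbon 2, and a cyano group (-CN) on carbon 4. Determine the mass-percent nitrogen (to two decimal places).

Atom tally by fragment:
  HOCH2CH2 → C:2 H:5 O:1
  CH(C6H5) → C:7 H:6
  CH2 → C:1 H:2
  CH(CN) → C:2 H:1 N:1
  CH3 → C:1 H:3
Element totals:
  C: 13
  H: 17
  N: 1
  O: 1
Molecular formula: C13H17NO.
Molar mass = 203.285 g/mol.
Mass from N: 1 × 14.007 = 14.007 g/mol.
%N = 14.007 / 203.285 × 100 = 6.89%.

6.89%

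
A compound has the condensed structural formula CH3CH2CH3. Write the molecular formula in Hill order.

C3H8

Atom tally by fragment:
  CH3 → C:1 H:3
  CH2 → C:1 H:2
  CH3 → C:1 H:3
Element totals:
  C: 3
  H: 8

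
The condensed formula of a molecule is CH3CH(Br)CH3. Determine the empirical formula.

Atom tally by fragment:
  CH3 → C:1 H:3
  CH(Br) → C:1 H:1 Br:1
  CH3 → C:1 H:3
Element totals:
  C: 3
  H: 7
  Br: 1
Molecular formula: C3H7Br.
gcd of subscripts (1, 3, 7) = 1, so the empirical formula equals the molecular formula.

C3H7Br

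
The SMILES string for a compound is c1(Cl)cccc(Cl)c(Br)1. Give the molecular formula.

C6H3BrCl2

Atom tally by fragment:
  benzene ring core → C:6 H:6
  (− 3 ring H displaced by substituents)
  + Cl → Cl:1
  + Cl → Cl:1
  + Br → Br:1
Element totals:
  C: 6
  H: 3
  Br: 1
  Cl: 2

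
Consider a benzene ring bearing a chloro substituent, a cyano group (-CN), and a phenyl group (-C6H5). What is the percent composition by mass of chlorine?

Atom tally by fragment:
  benzene ring core → C:6 H:6
  (− 3 ring H displaced by substituents)
  + Cl → Cl:1
  + CN → C:1 N:1
  + C6H5 → C:6 H:5
Element totals:
  C: 13
  H: 8
  Cl: 1
  N: 1
Molecular formula: C13H8ClN.
Molar mass = 213.664 g/mol.
Mass from Cl: 1 × 35.45 = 35.450 g/mol.
%Cl = 35.450 / 213.664 × 100 = 16.59%.

16.59%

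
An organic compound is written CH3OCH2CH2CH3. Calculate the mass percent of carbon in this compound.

Atom tally by fragment:
  CH3OCH2 → C:2 H:5 O:1
  CH2 → C:1 H:2
  CH3 → C:1 H:3
Element totals:
  C: 4
  H: 10
  O: 1
Molecular formula: C4H10O.
Molar mass = 74.123 g/mol.
Mass from C: 4 × 12.011 = 48.044 g/mol.
%C = 48.044 / 74.123 × 100 = 64.82%.

64.82%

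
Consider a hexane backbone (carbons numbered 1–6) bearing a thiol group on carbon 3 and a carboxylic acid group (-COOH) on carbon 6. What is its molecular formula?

C7H14O2S

Atom tally by fragment:
  CH3 → C:1 H:3
  CH2 → C:1 H:2
  CH(SH) → C:1 H:2 S:1
  CH2 → C:1 H:2
  CH2 → C:1 H:2
  CH2COOH → C:2 H:3 O:2
Element totals:
  C: 7
  H: 14
  O: 2
  S: 1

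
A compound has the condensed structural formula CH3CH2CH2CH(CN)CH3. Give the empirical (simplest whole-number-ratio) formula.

C6H11N

Element totals:
  C: 6
  H: 11
  N: 1
Molecular formula: C6H11N.
gcd of subscripts (6, 11, 1) = 1, so the empirical formula equals the molecular formula.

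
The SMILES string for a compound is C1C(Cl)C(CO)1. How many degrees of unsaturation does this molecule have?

Atom tally by fragment:
  cyclopropane ring core → C:3 H:6
  (− 2 ring H displaced by substituents)
  + Cl → Cl:1
  + CH2OH → C:1 H:3 O:1
Element totals:
  C: 4
  H: 7
  Cl: 1
  O: 1
Molecular formula: C4H7ClO.
DoU = (2C + 2 + N − H − X) / 2 = (2·4 + 2 + 0 − 7 − 1) / 2 = 1.

1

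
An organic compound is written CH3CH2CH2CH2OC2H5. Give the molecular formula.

Atom tally by fragment:
  CH3 → C:1 H:3
  CH2 → C:1 H:2
  CH2 → C:1 H:2
  CH2OC2H5 → C:3 H:7 O:1
Element totals:
  C: 6
  H: 14
  O: 1

C6H14O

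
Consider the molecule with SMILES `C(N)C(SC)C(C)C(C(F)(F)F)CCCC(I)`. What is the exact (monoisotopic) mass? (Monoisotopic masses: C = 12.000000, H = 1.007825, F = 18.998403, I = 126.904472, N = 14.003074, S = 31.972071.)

383.0392

Atom tally by fragment:
  H2NCH2 → C:1 H:4 N:1
  CH(SCH3) → C:2 H:4 S:1
  CH(CH3) → C:2 H:4
  CH(CF3) → C:2 H:1 F:3
  CH2 → C:1 H:2
  CH2 → C:1 H:2
  CH2 → C:1 H:2
  CH2I → C:1 H:2 I:1
Element totals:
  C: 11
  H: 21
  F: 3
  I: 1
  N: 1
  S: 1
Molecular formula: C11H21F3INS.
  M = 11(12.0) + 21(1.007825) + 3(18.998403) + 126.904472 + 14.003074 + 31.972071
    = 132.000000 + 21.164325 + 56.995209 + 126.904472 + 14.003074 + 31.972071 = 383.039151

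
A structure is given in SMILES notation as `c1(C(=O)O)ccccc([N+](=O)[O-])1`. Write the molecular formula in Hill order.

Atom tally by fragment:
  benzene ring core → C:6 H:6
  (− 2 ring H displaced by substituents)
  + COOH → C:1 H:1 O:2
  + NO2 → N:1 O:2
Element totals:
  C: 7
  H: 5
  N: 1
  O: 4

C7H5NO4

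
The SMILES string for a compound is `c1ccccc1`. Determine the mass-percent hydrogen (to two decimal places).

7.74%

Atom tally by fragment:
  benzene ring core → C:6 H:6
Element totals:
  C: 6
  H: 6
Molecular formula: C6H6.
Molar mass = 78.114 g/mol.
Mass from H: 6 × 1.008 = 6.048 g/mol.
%H = 6.048 / 78.114 × 100 = 7.74%.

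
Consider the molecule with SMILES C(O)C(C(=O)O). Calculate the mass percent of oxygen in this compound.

53.28%

Atom tally by fragment:
  HOCH2 → C:1 H:3 O:1
  CH2COOH → C:2 H:3 O:2
Element totals:
  C: 3
  H: 6
  O: 3
Molecular formula: C3H6O3.
Molar mass = 90.078 g/mol.
Mass from O: 3 × 15.999 = 47.997 g/mol.
%O = 47.997 / 90.078 × 100 = 53.28%.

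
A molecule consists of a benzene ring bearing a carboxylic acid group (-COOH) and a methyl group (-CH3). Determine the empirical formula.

C4H4O

Atom tally by fragment:
  benzene ring core → C:6 H:6
  (− 2 ring H displaced by substituents)
  + COOH → C:1 H:1 O:2
  + CH3 → C:1 H:3
Element totals:
  C: 8
  H: 8
  O: 2
Molecular formula: C8H8O2.
gcd of subscripts = 2; dividing each by 2:
  C: 8/2 = 4
  H: 8/2 = 4
  O: 2/2 = 1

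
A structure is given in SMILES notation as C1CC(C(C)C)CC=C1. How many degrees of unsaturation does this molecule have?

Atom tally by fragment:
  cyclohexene ring core → C:6 H:10
  (− 1 ring H displaced by substituents)
  + CH(CH3)2 → C:3 H:7
Element totals:
  C: 9
  H: 16
Molecular formula: C9H16.
DoU = (2C + 2 + N − H − X) / 2 = (2·9 + 2 + 0 − 16 − 0) / 2 = 2.

2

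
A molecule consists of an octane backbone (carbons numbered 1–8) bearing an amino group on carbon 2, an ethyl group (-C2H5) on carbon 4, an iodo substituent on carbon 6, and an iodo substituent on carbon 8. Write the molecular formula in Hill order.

Atom tally by fragment:
  CH3 → C:1 H:3
  CH(NH2) → C:1 H:3 N:1
  CH2 → C:1 H:2
  CH(C2H5) → C:3 H:6
  CH2 → C:1 H:2
  CH(I) → C:1 H:1 I:1
  CH2 → C:1 H:2
  CH2I → C:1 H:2 I:1
Element totals:
  C: 10
  H: 21
  I: 2
  N: 1

C10H21I2N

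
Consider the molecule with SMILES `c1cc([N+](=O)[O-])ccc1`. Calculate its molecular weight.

123.11 g/mol

Atom tally by fragment:
  benzene ring core → C:6 H:6
  (− 1 ring H displaced by substituents)
  + NO2 → N:1 O:2
Element totals:
  C: 6
  H: 5
  N: 1
  O: 2
Molecular formula: C6H5NO2.
  M = 6(12.011) + 5(1.008) + 14.007 + 2(15.999)
    = 72.066 + 5.040 + 14.007 + 31.998 = 123.111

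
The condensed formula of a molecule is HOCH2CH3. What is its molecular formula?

Atom tally by fragment:
  HOCH2 → C:1 H:3 O:1
  CH3 → C:1 H:3
Element totals:
  C: 2
  H: 6
  O: 1

C2H6O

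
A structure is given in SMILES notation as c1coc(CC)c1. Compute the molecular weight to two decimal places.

Atom tally by fragment:
  furan ring core → C:4 H:4 O:1
  (− 1 ring H displaced by substituents)
  + C2H5 → C:2 H:5
Element totals:
  C: 6
  H: 8
  O: 1
Molecular formula: C6H8O.
  M = 6(12.011) + 8(1.008) + 15.999
    = 72.066 + 8.064 + 15.999 = 96.129

96.13 g/mol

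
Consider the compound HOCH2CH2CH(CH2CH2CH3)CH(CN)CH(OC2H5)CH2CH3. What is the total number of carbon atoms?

13

Element totals:
  C: 13
  H: 25
  N: 1
  O: 2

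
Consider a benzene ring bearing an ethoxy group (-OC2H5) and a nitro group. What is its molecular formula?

C8H9NO3

Atom tally by fragment:
  benzene ring core → C:6 H:6
  (− 2 ring H displaced by substituents)
  + OC2H5 → C:2 H:5 O:1
  + NO2 → N:1 O:2
Element totals:
  C: 8
  H: 9
  N: 1
  O: 3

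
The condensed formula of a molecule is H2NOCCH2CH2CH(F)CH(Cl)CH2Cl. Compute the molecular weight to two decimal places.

Atom tally by fragment:
  H2NOCCH2 → C:2 H:4 O:1 N:1
  CH2 → C:1 H:2
  CH(F) → C:1 H:1 F:1
  CH(Cl) → C:1 H:1 Cl:1
  CH2Cl → C:1 H:2 Cl:1
Element totals:
  C: 6
  H: 10
  Cl: 2
  F: 1
  N: 1
  O: 1
Molecular formula: C6H10Cl2FNO.
  M = 6(12.011) + 10(1.008) + 2(35.45) + 18.998 + 14.007 + 15.999
    = 72.066 + 10.080 + 70.900 + 18.998 + 14.007 + 15.999 = 202.050

202.05 g/mol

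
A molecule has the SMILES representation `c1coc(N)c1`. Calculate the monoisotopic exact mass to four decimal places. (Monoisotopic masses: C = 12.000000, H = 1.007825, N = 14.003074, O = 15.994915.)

83.0371

Atom tally by fragment:
  furan ring core → C:4 H:4 O:1
  (− 1 ring H displaced by substituents)
  + NH2 → N:1 H:2
Element totals:
  C: 4
  H: 5
  N: 1
  O: 1
Molecular formula: C4H5NO.
  M = 4(12.0) + 5(1.007825) + 14.003074 + 15.994915
    = 48.000000 + 5.039125 + 14.003074 + 15.994915 = 83.037114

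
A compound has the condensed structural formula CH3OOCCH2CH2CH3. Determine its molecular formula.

C5H10O2

Element totals:
  C: 5
  H: 10
  O: 2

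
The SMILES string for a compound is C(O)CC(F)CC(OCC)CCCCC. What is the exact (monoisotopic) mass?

220.1839

Atom tally by fragment:
  HOCH2 → C:1 H:3 O:1
  CH2 → C:1 H:2
  CH(F) → C:1 H:1 F:1
  CH2 → C:1 H:2
  CH(OC2H5) → C:3 H:6 O:1
  CH2 → C:1 H:2
  CH2 → C:1 H:2
  CH2 → C:1 H:2
  CH2 → C:1 H:2
  CH3 → C:1 H:3
Element totals:
  C: 12
  H: 25
  F: 1
  O: 2
Molecular formula: C12H25FO2.
  M = 12(12.0) + 25(1.007825) + 18.998403 + 2(15.994915)
    = 144.000000 + 25.195625 + 18.998403 + 31.989830 = 220.183858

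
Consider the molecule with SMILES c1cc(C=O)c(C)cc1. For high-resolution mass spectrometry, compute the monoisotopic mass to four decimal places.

120.0575

Atom tally by fragment:
  benzene ring core → C:6 H:6
  (− 2 ring H displaced by substituents)
  + CHO → C:1 H:1 O:1
  + CH3 → C:1 H:3
Element totals:
  C: 8
  H: 8
  O: 1
Molecular formula: C8H8O.
  M = 8(12.0) + 8(1.007825) + 15.994915
    = 96.000000 + 8.062600 + 15.994915 = 120.057515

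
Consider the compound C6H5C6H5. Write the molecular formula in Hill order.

Element totals:
  C: 12
  H: 10

C12H10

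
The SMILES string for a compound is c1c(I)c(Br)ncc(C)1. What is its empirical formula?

Atom tally by fragment:
  pyridine ring core → C:5 H:5 N:1
  (− 3 ring H displaced by substituents)
  + I → I:1
  + Br → Br:1
  + CH3 → C:1 H:3
Element totals:
  C: 6
  H: 5
  Br: 1
  I: 1
  N: 1
Molecular formula: C6H5BrIN.
gcd of subscripts (1, 6, 5, 1, 1) = 1, so the empirical formula equals the molecular formula.

C6H5BrIN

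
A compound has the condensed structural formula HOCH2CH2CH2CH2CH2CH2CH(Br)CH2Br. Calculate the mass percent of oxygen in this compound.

Atom tally by fragment:
  HOCH2CH2 → C:2 H:5 O:1
  CH2 → C:1 H:2
  CH2 → C:1 H:2
  CH2 → C:1 H:2
  CH2 → C:1 H:2
  CH(Br) → C:1 H:1 Br:1
  CH2Br → C:1 H:2 Br:1
Element totals:
  C: 8
  H: 16
  Br: 2
  O: 1
Molecular formula: C8H16Br2O.
Molar mass = 288.023 g/mol.
Mass from O: 1 × 15.999 = 15.999 g/mol.
%O = 15.999 / 288.023 × 100 = 5.55%.

5.55%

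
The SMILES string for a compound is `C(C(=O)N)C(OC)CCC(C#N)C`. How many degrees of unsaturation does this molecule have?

3

Atom tally by fragment:
  H2NOCCH2 → C:2 H:4 O:1 N:1
  CH(OCH3) → C:2 H:4 O:1
  CH2 → C:1 H:2
  CH2 → C:1 H:2
  CH(CN) → C:2 H:1 N:1
  CH3 → C:1 H:3
Element totals:
  C: 9
  H: 16
  N: 2
  O: 2
Molecular formula: C9H16N2O2.
DoU = (2C + 2 + N − H − X) / 2 = (2·9 + 2 + 2 − 16 − 0) / 2 = 3.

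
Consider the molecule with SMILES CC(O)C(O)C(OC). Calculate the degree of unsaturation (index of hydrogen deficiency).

Atom tally by fragment:
  CH3 → C:1 H:3
  CH(OH) → C:1 H:2 O:1
  CH(OH) → C:1 H:2 O:1
  CH2OCH3 → C:2 H:5 O:1
Element totals:
  C: 5
  H: 12
  O: 3
Molecular formula: C5H12O3.
DoU = (2C + 2 + N − H − X) / 2 = (2·5 + 2 + 0 − 12 − 0) / 2 = 0.

0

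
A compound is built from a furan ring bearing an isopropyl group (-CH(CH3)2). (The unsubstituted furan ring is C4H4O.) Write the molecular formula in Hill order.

Atom tally by fragment:
  furan ring core → C:4 H:4 O:1
  (− 1 ring H displaced by substituents)
  + CH(CH3)2 → C:3 H:7
Element totals:
  C: 7
  H: 10
  O: 1

C7H10O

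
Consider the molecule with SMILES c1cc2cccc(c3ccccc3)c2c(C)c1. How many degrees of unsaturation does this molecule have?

Atom tally by fragment:
  naphthalene ring system core → C:10 H:8
  (− 2 ring H displaced by substituents)
  + C6H5 → C:6 H:5
  + CH3 → C:1 H:3
Element totals:
  C: 17
  H: 14
Molecular formula: C17H14.
DoU = (2C + 2 + N − H − X) / 2 = (2·17 + 2 + 0 − 14 − 0) / 2 = 11.

11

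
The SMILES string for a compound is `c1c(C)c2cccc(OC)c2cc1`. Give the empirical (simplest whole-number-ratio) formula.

C12H12O

Atom tally by fragment:
  naphthalene ring system core → C:10 H:8
  (− 2 ring H displaced by substituents)
  + CH3 → C:1 H:3
  + OCH3 → C:1 H:3 O:1
Element totals:
  C: 12
  H: 12
  O: 1
Molecular formula: C12H12O.
gcd of subscripts (12, 12, 1) = 1, so the empirical formula equals the molecular formula.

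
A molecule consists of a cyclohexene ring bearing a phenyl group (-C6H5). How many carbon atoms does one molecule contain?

12

Atom tally by fragment:
  cyclohexene ring core → C:6 H:10
  (− 1 ring H displaced by substituents)
  + C6H5 → C:6 H:5
Element totals:
  C: 12
  H: 14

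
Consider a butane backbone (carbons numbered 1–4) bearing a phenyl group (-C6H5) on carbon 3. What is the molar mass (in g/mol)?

Atom tally by fragment:
  CH3 → C:1 H:3
  CH2 → C:1 H:2
  CH(C6H5) → C:7 H:6
  CH3 → C:1 H:3
Element totals:
  C: 10
  H: 14
Molecular formula: C10H14.
  M = 10(12.011) + 14(1.008)
    = 120.110 + 14.112 = 134.222

134.22 g/mol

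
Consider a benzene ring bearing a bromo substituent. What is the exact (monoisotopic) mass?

Atom tally by fragment:
  benzene ring core → C:6 H:6
  (− 1 ring H displaced by substituents)
  + Br → Br:1
Element totals:
  C: 6
  H: 5
  Br: 1
Molecular formula: C6H5Br.
  M = 6(12.0) + 5(1.007825) + 78.918338
    = 72.000000 + 5.039125 + 78.918338 = 155.957463

155.9575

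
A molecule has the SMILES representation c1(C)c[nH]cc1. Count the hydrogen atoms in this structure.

Atom tally by fragment:
  pyrrole ring core → C:4 H:5 N:1
  (− 1 ring H displaced by substituents)
  + CH3 → C:1 H:3
Element totals:
  C: 5
  H: 7
  N: 1

7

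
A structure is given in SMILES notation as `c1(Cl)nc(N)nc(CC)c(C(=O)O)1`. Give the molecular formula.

Atom tally by fragment:
  pyrimidine ring core → C:4 H:4 N:2
  (− 4 ring H displaced by substituents)
  + Cl → Cl:1
  + NH2 → N:1 H:2
  + C2H5 → C:2 H:5
  + COOH → C:1 H:1 O:2
Element totals:
  C: 7
  H: 8
  Cl: 1
  N: 3
  O: 2

C7H8ClN3O2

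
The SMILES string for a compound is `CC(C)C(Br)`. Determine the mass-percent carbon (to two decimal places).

Atom tally by fragment:
  CH3 → C:1 H:3
  CH(CH3) → C:2 H:4
  CH2Br → C:1 H:2 Br:1
Element totals:
  C: 4
  H: 9
  Br: 1
Molecular formula: C4H9Br.
Molar mass = 137.020 g/mol.
Mass from C: 4 × 12.011 = 48.044 g/mol.
%C = 48.044 / 137.020 × 100 = 35.06%.

35.06%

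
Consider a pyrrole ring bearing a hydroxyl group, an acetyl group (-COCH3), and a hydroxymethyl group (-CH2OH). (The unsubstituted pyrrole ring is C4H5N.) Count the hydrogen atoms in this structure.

Atom tally by fragment:
  pyrrole ring core → C:4 H:5 N:1
  (− 3 ring H displaced by substituents)
  + OH → O:1 H:1
  + COCH3 → C:2 H:3 O:1
  + CH2OH → C:1 H:3 O:1
Element totals:
  C: 7
  H: 9
  N: 1
  O: 3

9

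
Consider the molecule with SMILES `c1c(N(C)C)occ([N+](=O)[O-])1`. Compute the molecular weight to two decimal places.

156.14 g/mol

Atom tally by fragment:
  furan ring core → C:4 H:4 O:1
  (− 2 ring H displaced by substituents)
  + N(CH3)2 → N:1 C:2 H:6
  + NO2 → N:1 O:2
Element totals:
  C: 6
  H: 8
  N: 2
  O: 3
Molecular formula: C6H8N2O3.
  M = 6(12.011) + 8(1.008) + 2(14.007) + 3(15.999)
    = 72.066 + 8.064 + 28.014 + 47.997 = 156.141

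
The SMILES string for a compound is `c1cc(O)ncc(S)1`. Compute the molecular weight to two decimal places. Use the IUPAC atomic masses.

Atom tally by fragment:
  pyridine ring core → C:5 H:5 N:1
  (− 2 ring H displaced by substituents)
  + OH → O:1 H:1
  + SH → S:1 H:1
Element totals:
  C: 5
  H: 5
  N: 1
  O: 1
  S: 1
Molecular formula: C5H5NOS.
  M = 5(12.011) + 5(1.008) + 14.007 + 15.999 + 32.06
    = 60.055 + 5.040 + 14.007 + 15.999 + 32.060 = 127.161

127.16 g/mol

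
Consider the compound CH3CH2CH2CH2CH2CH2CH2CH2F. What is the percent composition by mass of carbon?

Atom tally by fragment:
  CH3 → C:1 H:3
  CH2 → C:1 H:2
  CH2 → C:1 H:2
  CH2 → C:1 H:2
  CH2 → C:1 H:2
  CH2 → C:1 H:2
  CH2 → C:1 H:2
  CH2F → C:1 H:2 F:1
Element totals:
  C: 8
  H: 17
  F: 1
Molecular formula: C8H17F.
Molar mass = 132.222 g/mol.
Mass from C: 8 × 12.011 = 96.088 g/mol.
%C = 96.088 / 132.222 × 100 = 72.67%.

72.67%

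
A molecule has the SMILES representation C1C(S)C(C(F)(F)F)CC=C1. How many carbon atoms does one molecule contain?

Atom tally by fragment:
  cyclohexene ring core → C:6 H:10
  (− 2 ring H displaced by substituents)
  + SH → S:1 H:1
  + CF3 → C:1 F:3
Element totals:
  C: 7
  H: 9
  F: 3
  S: 1

7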